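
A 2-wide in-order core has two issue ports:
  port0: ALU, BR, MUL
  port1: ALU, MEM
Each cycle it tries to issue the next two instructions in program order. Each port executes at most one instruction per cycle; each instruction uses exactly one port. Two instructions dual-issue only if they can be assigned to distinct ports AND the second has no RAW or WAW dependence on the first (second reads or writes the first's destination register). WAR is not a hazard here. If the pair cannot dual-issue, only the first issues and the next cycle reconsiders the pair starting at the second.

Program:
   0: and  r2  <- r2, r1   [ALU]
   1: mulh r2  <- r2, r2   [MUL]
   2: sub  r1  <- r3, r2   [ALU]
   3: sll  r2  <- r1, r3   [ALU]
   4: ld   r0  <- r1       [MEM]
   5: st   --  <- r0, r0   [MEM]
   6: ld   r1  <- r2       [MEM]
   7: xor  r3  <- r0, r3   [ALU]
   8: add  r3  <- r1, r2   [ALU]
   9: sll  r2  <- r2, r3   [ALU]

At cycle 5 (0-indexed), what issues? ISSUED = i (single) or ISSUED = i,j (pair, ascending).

ISSUED = 6,7

#0 head=0: and.ALU i0 RAW+WAW r2
#1 head=1: mulh.MUL i1 RAW r2
#2 head=2: sub.ALU i2 RAW r1
#3 head=3: sll.ALU/ld.MEM i3&i4 2-wide
#4 head=5: st.MEM i5 no-port MEM/MEM
#5 head=6: ld.MEM/xor.ALU i6&i7 2-wide
#6 head=8: add.ALU i8 RAW r3
#7 head=9: sll.ALU i9 tail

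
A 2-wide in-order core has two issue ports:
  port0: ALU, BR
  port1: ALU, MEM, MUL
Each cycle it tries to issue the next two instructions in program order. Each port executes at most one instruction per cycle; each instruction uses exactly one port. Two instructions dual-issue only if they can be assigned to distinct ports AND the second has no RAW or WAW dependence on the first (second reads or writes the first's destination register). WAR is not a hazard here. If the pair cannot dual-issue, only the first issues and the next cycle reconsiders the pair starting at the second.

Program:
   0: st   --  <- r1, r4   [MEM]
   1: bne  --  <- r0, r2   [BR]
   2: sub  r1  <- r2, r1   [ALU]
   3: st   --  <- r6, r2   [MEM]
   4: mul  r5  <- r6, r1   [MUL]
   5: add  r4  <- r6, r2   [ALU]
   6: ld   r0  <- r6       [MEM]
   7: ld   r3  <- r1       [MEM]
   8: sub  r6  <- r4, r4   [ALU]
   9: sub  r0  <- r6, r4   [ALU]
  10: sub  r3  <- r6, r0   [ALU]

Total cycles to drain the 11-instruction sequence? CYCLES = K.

CYCLES = 7

0. st;bne @i0&i1  | 2-wide
1. sub;st @i2&i3  | 2-wide
2. mul;add @i4&i5  | 2-wide
3. ld @i6  | no-port MEM/MEM
4. ld;sub @i7&i8  | 2-wide
5. sub @i9  | RAW r0
6. sub @i10  | tail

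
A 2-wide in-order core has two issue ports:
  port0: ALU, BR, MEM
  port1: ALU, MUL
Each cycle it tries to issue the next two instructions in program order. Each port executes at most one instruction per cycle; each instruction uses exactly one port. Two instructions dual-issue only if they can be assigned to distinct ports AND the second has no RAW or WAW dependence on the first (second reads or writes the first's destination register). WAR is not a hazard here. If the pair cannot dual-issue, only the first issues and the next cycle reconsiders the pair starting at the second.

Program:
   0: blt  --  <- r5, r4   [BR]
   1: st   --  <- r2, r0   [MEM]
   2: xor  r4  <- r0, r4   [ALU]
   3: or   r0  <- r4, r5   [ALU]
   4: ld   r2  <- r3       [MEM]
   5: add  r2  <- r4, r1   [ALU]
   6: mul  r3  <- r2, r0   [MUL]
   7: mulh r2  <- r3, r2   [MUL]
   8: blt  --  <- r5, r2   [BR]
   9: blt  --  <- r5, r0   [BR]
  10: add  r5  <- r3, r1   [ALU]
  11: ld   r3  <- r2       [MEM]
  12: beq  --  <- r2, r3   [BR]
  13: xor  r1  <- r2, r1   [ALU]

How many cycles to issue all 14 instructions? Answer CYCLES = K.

[0] i0  blt  -- no-port BR/MEM
[1] i1&i2  st;xor  -- dual
[2] i3&i4  or;ld  -- dual
[3] i5  add  -- RAW r2
[4] i6  mul  -- no-port MUL/MUL
[5] i7  mulh  -- RAW r2
[6] i8  blt  -- no-port BR/BR
[7] i9&i10  blt;add  -- dual
[8] i11  ld  -- no-port MEM/BR
[9] i12&i13  beq;xor  -- dual

CYCLES = 10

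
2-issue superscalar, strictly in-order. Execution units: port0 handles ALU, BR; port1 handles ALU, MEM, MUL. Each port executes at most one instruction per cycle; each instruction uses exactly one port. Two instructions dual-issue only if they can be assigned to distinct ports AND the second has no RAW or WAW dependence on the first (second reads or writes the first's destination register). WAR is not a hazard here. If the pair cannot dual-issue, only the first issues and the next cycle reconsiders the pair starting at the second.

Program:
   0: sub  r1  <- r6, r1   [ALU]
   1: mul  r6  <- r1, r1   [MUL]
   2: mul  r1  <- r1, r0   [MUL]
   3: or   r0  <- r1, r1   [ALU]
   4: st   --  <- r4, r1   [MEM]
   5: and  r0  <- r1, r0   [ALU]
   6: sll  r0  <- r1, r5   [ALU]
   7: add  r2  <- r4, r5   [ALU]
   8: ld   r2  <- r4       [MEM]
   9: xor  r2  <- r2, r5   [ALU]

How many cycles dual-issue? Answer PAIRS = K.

PAIRS = 2

#0 head=0: sub.ALU i0 RAW r1
#1 head=1: mul.MUL i1 no-port MUL/MUL
#2 head=2: mul.MUL i2 RAW r1
#3 head=3: or.ALU;st.MEM i3+i4 2-wide
#4 head=5: and.ALU i5 WAW r0
#5 head=6: sll.ALU;add.ALU i6+i7 2-wide
#6 head=8: ld.MEM i8 RAW+WAW r2
#7 head=9: xor.ALU i9 tail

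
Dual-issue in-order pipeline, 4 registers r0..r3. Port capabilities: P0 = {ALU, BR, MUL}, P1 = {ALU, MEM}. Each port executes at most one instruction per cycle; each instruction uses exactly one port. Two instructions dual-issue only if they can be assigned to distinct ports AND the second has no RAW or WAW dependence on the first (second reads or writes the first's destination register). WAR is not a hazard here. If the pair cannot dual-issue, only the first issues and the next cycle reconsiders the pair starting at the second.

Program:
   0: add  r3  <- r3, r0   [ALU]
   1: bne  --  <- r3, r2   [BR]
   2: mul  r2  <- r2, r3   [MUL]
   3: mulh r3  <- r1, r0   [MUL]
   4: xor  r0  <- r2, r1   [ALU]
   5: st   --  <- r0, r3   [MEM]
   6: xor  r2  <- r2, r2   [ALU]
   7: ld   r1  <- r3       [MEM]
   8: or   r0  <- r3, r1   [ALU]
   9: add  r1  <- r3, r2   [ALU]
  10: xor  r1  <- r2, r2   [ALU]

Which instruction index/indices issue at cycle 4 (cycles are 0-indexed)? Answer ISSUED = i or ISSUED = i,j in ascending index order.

ISSUED = 5,6

c0: i0 add  RAW r3
c1: i1 bne  no-port BR/MUL
c2: i2 mul  no-port MUL/MUL
c3: i3&i4 mulh/xor  2-wide
c4: i5&i6 st/xor  2-wide
c5: i7 ld  RAW r1
c6: i8&i9 or/add  2-wide
c7: i10 xor  tail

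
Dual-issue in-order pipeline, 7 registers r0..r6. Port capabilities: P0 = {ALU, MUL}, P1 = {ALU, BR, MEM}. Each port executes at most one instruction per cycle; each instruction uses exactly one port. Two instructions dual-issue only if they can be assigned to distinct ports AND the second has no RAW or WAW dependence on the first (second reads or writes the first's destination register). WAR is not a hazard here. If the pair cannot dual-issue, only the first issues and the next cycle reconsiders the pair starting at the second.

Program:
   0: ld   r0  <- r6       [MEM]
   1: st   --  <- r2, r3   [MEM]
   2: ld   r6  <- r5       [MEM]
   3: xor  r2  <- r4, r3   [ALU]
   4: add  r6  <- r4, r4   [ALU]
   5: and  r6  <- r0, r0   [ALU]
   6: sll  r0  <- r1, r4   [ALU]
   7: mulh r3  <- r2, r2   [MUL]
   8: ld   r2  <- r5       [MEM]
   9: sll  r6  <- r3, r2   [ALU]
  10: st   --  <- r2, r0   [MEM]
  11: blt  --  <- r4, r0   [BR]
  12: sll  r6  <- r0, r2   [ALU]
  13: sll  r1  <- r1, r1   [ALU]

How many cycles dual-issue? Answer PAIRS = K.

PAIRS = 5

  cy0 -> i0 (ld.MEM) no-port MEM/MEM
  cy1 -> i1 (st.MEM) no-port MEM/MEM
  cy2 -> i2,i3 (ld.MEM xor.ALU) 2-wide
  cy3 -> i4 (add.ALU) WAW r6
  cy4 -> i5,i6 (and.ALU sll.ALU) 2-wide
  cy5 -> i7,i8 (mulh.MUL ld.MEM) 2-wide
  cy6 -> i9,i10 (sll.ALU st.MEM) 2-wide
  cy7 -> i11,i12 (blt.BR sll.ALU) 2-wide
  cy8 -> i13 (sll.ALU) tail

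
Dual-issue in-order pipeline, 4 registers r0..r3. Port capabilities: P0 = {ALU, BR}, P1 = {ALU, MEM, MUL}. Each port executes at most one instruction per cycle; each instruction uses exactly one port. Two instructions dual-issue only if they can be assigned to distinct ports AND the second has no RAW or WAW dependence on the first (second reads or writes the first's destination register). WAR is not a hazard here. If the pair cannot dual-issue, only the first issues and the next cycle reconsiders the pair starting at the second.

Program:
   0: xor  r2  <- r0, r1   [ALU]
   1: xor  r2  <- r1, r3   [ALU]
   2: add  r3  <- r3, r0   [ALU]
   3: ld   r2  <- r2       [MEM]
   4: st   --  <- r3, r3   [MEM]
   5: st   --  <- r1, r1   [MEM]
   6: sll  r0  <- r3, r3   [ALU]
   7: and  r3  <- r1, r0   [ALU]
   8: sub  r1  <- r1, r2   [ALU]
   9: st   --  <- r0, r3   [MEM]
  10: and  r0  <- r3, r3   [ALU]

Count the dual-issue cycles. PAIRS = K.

PAIRS = 4

0. xor.ALU @i0  | WAW r2
1. xor.ALU add.ALU @i1+i2  | 2-wide
2. ld.MEM @i3  | no-port MEM/MEM
3. st.MEM @i4  | no-port MEM/MEM
4. st.MEM sll.ALU @i5+i6  | 2-wide
5. and.ALU sub.ALU @i7+i8  | 2-wide
6. st.MEM and.ALU @i9+i10  | 2-wide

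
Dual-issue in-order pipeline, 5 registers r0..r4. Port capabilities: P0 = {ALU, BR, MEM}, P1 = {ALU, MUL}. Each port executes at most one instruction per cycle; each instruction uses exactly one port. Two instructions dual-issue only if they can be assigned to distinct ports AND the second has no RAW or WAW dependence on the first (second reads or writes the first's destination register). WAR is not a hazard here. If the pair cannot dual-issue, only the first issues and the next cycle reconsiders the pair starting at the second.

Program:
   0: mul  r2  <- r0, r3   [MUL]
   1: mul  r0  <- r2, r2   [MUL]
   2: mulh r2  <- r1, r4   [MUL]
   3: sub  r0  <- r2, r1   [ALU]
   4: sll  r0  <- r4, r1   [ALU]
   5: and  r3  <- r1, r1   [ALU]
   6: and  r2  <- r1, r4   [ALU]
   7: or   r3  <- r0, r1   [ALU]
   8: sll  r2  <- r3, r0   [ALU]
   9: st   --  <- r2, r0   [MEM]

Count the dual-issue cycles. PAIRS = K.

  cy0 -> i0 (mul) no-port MUL/MUL
  cy1 -> i1 (mul) no-port MUL/MUL
  cy2 -> i2 (mulh) RAW r2
  cy3 -> i3 (sub) WAW r0
  cy4 -> i4&i5 (sll+and) pair
  cy5 -> i6&i7 (and+or) pair
  cy6 -> i8 (sll) RAW r2
  cy7 -> i9 (st) tail

PAIRS = 2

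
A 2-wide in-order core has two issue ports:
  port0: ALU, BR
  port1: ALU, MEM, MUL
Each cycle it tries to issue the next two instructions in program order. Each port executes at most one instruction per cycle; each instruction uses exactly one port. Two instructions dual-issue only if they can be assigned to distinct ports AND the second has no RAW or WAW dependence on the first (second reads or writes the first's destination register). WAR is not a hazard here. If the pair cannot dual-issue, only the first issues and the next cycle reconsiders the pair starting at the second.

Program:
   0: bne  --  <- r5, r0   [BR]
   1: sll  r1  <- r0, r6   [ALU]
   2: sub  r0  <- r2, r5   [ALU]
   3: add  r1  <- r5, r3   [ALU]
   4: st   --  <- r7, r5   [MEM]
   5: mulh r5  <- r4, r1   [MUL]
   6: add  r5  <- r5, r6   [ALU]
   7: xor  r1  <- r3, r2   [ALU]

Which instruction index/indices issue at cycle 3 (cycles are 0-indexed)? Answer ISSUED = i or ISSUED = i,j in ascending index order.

#0 head=0: bne.BR/sll.ALU i0,i1 dual
#1 head=2: sub.ALU/add.ALU i2,i3 dual
#2 head=4: st.MEM i4 no-port MEM/MUL
#3 head=5: mulh.MUL i5 RAW+WAW r5
#4 head=6: add.ALU/xor.ALU i6,i7 dual

ISSUED = 5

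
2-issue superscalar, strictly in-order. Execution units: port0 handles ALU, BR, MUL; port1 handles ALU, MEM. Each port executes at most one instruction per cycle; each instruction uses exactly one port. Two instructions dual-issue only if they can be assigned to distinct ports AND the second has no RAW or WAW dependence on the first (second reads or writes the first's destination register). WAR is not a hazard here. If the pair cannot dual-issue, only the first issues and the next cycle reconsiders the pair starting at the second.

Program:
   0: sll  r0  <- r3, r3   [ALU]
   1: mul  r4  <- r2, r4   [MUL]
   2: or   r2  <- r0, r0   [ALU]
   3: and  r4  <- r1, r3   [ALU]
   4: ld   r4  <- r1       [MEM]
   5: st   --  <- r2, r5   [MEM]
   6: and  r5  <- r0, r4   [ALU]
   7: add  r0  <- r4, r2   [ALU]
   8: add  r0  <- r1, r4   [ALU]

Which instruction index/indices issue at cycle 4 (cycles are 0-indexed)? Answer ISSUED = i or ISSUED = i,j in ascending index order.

c0: i0/i1 sll.ALU/mul.MUL  dual
c1: i2/i3 or.ALU/and.ALU  dual
c2: i4 ld.MEM  no-port MEM/MEM
c3: i5/i6 st.MEM/and.ALU  dual
c4: i7 add.ALU  WAW r0
c5: i8 add.ALU  tail

ISSUED = 7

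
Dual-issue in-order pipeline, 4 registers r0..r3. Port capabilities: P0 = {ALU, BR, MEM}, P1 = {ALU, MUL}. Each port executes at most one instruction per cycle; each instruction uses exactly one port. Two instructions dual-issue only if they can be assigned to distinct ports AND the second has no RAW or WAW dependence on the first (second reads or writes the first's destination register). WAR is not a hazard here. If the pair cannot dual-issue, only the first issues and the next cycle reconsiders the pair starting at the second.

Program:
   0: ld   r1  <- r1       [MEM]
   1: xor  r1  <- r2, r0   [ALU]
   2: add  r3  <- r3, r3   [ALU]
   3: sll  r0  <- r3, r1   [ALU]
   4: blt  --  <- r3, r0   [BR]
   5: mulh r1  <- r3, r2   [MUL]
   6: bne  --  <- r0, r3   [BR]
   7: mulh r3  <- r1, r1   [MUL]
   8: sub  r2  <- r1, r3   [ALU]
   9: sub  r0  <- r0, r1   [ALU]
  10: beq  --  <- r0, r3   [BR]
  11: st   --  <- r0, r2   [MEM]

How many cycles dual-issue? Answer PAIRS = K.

PAIRS = 4

#0 head=0: ld.MEM i0 WAW r1
#1 head=1: xor.ALU;add.ALU i1&i2 2-wide
#2 head=3: sll.ALU i3 RAW r0
#3 head=4: blt.BR;mulh.MUL i4&i5 2-wide
#4 head=6: bne.BR;mulh.MUL i6&i7 2-wide
#5 head=8: sub.ALU;sub.ALU i8&i9 2-wide
#6 head=10: beq.BR i10 no-port BR/MEM
#7 head=11: st.MEM i11 tail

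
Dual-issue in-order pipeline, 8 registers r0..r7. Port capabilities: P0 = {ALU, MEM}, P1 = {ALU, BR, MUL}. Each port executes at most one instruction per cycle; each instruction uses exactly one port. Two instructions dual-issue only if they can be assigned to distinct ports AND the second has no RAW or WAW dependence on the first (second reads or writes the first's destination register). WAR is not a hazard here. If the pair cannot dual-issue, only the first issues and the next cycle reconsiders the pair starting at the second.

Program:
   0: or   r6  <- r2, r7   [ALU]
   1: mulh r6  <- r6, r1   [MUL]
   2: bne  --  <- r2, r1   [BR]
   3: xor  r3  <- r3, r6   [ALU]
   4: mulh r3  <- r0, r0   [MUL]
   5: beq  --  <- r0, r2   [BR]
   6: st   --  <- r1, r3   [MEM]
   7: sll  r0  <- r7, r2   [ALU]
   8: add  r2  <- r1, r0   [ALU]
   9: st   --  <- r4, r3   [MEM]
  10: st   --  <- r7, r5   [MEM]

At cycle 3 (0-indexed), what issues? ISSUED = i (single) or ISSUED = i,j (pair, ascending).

ISSUED = 4

#0 head=0: or i0 RAW+WAW r6
#1 head=1: mulh i1 no-port MUL/BR
#2 head=2: bne+xor i2/i3 2-wide
#3 head=4: mulh i4 no-port MUL/BR
#4 head=5: beq+st i5/i6 2-wide
#5 head=7: sll i7 RAW r0
#6 head=8: add+st i8/i9 2-wide
#7 head=10: st i10 tail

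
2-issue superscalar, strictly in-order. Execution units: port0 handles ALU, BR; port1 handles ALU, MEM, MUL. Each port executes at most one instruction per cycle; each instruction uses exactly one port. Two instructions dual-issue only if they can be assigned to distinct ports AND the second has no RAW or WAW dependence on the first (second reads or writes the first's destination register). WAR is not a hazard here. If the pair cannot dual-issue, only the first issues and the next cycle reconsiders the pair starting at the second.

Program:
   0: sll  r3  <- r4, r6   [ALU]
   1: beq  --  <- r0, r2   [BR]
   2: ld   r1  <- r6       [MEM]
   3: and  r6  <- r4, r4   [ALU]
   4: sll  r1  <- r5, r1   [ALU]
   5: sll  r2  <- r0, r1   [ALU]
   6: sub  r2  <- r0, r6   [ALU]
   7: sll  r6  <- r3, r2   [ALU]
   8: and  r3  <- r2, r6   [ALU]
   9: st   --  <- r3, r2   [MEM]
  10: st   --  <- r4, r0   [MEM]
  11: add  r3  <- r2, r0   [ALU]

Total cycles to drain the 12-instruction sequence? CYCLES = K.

t=0 i0+i1:sll/beq ; 2-wide
t=1 i2+i3:ld/and ; 2-wide
t=2 i4:sll ; RAW r1
t=3 i5:sll ; WAW r2
t=4 i6:sub ; RAW r2
t=5 i7:sll ; RAW r6
t=6 i8:and ; RAW r3
t=7 i9:st ; no-port MEM/MEM
t=8 i10+i11:st/add ; 2-wide

CYCLES = 9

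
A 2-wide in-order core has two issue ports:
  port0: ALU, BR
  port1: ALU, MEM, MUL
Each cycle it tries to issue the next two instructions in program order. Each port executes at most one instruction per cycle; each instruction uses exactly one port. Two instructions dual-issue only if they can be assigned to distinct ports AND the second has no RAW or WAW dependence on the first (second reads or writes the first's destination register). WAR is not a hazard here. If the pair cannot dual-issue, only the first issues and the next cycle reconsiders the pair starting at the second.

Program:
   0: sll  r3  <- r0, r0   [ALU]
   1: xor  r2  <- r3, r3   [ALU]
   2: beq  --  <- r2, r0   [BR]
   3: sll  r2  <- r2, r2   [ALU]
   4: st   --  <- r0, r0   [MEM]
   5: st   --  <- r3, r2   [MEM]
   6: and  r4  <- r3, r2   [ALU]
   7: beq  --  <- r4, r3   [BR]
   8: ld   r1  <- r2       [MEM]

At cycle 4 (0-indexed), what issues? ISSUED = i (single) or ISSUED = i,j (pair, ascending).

c0: i0 sll.ALU  RAW r3
c1: i1 xor.ALU  RAW r2
c2: i2/i3 beq.BR/sll.ALU  pair
c3: i4 st.MEM  no-port MEM/MEM
c4: i5/i6 st.MEM/and.ALU  pair
c5: i7/i8 beq.BR/ld.MEM  pair

ISSUED = 5,6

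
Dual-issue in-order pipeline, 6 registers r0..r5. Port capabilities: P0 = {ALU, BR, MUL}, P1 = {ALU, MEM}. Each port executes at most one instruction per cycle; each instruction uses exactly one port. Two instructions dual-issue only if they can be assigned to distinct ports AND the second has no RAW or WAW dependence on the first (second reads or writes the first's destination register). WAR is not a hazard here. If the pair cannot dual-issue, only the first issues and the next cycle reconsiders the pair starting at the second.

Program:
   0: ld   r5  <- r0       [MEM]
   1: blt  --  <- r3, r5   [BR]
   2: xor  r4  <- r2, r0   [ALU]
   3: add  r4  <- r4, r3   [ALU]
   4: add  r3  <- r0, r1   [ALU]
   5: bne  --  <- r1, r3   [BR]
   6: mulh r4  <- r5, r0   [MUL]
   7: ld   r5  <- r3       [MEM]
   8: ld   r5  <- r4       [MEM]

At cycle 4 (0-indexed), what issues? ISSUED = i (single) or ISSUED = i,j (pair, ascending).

t=0 i0:ld.MEM ; RAW r5
t=1 i1&i2:blt.BR xor.ALU ; pair
t=2 i3&i4:add.ALU add.ALU ; pair
t=3 i5:bne.BR ; no-port BR/MUL
t=4 i6&i7:mulh.MUL ld.MEM ; pair
t=5 i8:ld.MEM ; tail

ISSUED = 6,7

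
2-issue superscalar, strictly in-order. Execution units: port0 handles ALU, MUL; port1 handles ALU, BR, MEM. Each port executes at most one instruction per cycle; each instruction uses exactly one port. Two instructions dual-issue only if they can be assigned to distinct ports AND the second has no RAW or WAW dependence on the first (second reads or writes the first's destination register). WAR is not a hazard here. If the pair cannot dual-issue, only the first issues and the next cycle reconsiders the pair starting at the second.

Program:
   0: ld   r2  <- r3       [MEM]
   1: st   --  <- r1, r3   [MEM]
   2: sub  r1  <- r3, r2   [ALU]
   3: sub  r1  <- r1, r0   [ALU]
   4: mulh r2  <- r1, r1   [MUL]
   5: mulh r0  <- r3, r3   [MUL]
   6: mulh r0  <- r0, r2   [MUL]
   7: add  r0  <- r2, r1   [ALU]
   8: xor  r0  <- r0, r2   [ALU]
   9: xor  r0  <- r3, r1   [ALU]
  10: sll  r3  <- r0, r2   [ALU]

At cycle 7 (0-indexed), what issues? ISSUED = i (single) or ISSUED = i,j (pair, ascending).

ISSUED = 8

c0: i0 ld.MEM  no-port MEM/MEM
c1: i1+i2 st.MEM/sub.ALU  pair
c2: i3 sub.ALU  RAW r1
c3: i4 mulh.MUL  no-port MUL/MUL
c4: i5 mulh.MUL  no-port MUL/MUL
c5: i6 mulh.MUL  WAW r0
c6: i7 add.ALU  RAW+WAW r0
c7: i8 xor.ALU  WAW r0
c8: i9 xor.ALU  RAW r0
c9: i10 sll.ALU  tail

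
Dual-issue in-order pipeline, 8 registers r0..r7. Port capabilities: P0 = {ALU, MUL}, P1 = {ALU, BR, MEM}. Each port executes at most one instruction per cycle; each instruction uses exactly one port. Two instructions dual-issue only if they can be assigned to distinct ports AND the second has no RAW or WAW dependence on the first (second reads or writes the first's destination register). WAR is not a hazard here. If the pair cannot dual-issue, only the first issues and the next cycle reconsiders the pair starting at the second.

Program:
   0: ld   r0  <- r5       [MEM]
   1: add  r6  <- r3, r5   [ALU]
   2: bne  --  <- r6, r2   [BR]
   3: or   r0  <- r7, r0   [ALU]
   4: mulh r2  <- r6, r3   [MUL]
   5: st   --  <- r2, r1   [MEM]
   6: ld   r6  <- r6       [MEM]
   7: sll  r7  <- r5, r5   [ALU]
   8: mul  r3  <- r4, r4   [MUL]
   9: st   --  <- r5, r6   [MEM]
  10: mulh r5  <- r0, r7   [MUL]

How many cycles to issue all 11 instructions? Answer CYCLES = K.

[0] i0/i1  ld;add  -- dual
[1] i2/i3  bne;or  -- dual
[2] i4  mulh  -- RAW r2
[3] i5  st  -- no-port MEM/MEM
[4] i6/i7  ld;sll  -- dual
[5] i8/i9  mul;st  -- dual
[6] i10  mulh  -- tail

CYCLES = 7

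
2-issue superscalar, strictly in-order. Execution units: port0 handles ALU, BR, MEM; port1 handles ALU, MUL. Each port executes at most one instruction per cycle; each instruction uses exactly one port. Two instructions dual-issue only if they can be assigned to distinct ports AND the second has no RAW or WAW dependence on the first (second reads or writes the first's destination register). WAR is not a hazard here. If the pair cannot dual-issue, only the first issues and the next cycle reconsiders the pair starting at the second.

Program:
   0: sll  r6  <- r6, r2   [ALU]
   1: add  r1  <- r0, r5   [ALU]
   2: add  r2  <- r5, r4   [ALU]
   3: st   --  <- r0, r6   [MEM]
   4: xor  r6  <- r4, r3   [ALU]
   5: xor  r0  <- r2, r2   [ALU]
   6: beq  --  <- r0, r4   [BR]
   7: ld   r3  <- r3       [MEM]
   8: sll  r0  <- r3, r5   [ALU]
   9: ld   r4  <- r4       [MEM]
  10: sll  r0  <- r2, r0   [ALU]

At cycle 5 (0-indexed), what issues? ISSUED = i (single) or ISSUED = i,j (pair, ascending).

0. sll.ALU+add.ALU @i0,i1  | dual
1. add.ALU+st.MEM @i2,i3  | dual
2. xor.ALU+xor.ALU @i4,i5  | dual
3. beq.BR @i6  | no-port BR/MEM
4. ld.MEM @i7  | RAW r3
5. sll.ALU+ld.MEM @i8,i9  | dual
6. sll.ALU @i10  | tail

ISSUED = 8,9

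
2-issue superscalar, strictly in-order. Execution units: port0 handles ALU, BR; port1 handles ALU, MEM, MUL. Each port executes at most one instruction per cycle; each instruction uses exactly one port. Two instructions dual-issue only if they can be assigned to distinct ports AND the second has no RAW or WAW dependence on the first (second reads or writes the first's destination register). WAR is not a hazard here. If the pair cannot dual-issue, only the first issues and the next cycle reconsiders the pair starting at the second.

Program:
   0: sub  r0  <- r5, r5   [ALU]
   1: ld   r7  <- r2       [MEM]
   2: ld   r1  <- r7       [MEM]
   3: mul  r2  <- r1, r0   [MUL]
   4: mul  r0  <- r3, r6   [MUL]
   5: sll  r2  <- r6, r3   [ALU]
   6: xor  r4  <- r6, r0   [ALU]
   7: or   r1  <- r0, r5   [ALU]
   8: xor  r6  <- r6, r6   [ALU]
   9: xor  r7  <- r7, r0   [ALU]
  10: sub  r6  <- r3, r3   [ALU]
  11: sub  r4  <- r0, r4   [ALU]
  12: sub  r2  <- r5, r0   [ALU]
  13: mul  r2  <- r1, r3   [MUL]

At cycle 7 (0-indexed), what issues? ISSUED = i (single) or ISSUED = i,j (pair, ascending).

ISSUED = 12

#0 head=0: sub;ld i0,i1 dual
#1 head=2: ld i2 no-port MEM/MUL
#2 head=3: mul i3 no-port MUL/MUL
#3 head=4: mul;sll i4,i5 dual
#4 head=6: xor;or i6,i7 dual
#5 head=8: xor;xor i8,i9 dual
#6 head=10: sub;sub i10,i11 dual
#7 head=12: sub i12 WAW r2
#8 head=13: mul i13 tail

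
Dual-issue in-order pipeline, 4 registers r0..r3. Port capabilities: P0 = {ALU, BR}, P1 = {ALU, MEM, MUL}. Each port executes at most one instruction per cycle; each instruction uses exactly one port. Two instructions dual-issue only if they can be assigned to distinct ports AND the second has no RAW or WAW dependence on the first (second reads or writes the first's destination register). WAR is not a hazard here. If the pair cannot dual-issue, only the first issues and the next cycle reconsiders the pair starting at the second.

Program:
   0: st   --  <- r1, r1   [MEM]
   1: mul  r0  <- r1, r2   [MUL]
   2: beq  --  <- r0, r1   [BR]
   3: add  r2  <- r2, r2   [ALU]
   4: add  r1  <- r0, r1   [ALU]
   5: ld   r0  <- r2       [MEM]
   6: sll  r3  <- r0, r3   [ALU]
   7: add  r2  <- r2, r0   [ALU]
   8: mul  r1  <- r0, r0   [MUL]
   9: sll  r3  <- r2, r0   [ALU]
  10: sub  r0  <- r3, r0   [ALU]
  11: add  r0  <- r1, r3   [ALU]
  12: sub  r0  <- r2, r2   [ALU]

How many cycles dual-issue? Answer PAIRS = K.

[0] i0  st.MEM  -- no-port MEM/MUL
[1] i1  mul.MUL  -- RAW r0
[2] i2+i3  beq.BR;add.ALU  -- pair
[3] i4+i5  add.ALU;ld.MEM  -- pair
[4] i6+i7  sll.ALU;add.ALU  -- pair
[5] i8+i9  mul.MUL;sll.ALU  -- pair
[6] i10  sub.ALU  -- WAW r0
[7] i11  add.ALU  -- WAW r0
[8] i12  sub.ALU  -- tail

PAIRS = 4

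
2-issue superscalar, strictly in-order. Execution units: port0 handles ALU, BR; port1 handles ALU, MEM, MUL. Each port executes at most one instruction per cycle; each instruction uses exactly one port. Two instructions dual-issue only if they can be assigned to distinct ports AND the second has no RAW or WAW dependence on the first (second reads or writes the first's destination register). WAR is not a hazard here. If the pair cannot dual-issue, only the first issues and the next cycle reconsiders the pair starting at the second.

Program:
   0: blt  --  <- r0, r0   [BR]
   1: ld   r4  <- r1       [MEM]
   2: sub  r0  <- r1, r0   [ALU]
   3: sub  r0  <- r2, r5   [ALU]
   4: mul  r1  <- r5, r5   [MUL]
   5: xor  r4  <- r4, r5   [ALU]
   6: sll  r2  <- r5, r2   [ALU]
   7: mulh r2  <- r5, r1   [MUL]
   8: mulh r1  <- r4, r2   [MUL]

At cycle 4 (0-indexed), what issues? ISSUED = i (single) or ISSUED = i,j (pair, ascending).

#0 head=0: blt ld i0+i1 pair
#1 head=2: sub i2 WAW r0
#2 head=3: sub mul i3+i4 pair
#3 head=5: xor sll i5+i6 pair
#4 head=7: mulh i7 no-port MUL/MUL
#5 head=8: mulh i8 tail

ISSUED = 7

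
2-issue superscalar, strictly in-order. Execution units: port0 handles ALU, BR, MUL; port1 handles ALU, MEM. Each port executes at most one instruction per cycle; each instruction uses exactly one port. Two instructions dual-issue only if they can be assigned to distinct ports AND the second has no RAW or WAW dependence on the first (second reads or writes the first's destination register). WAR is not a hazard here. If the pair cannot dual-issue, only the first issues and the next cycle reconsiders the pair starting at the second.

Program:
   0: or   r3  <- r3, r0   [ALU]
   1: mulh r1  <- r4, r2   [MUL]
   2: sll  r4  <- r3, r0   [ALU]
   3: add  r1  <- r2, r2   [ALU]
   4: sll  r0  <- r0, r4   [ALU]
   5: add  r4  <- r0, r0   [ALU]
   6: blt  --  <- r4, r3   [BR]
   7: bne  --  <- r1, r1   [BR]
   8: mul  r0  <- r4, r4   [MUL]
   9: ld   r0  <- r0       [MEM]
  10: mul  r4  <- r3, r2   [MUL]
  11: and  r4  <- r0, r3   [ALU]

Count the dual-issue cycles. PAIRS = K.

#0 head=0: or.ALU mulh.MUL i0/i1 2-wide
#1 head=2: sll.ALU add.ALU i2/i3 2-wide
#2 head=4: sll.ALU i4 RAW r0
#3 head=5: add.ALU i5 RAW r4
#4 head=6: blt.BR i6 no-port BR/BR
#5 head=7: bne.BR i7 no-port BR/MUL
#6 head=8: mul.MUL i8 RAW+WAW r0
#7 head=9: ld.MEM mul.MUL i9/i10 2-wide
#8 head=11: and.ALU i11 tail

PAIRS = 3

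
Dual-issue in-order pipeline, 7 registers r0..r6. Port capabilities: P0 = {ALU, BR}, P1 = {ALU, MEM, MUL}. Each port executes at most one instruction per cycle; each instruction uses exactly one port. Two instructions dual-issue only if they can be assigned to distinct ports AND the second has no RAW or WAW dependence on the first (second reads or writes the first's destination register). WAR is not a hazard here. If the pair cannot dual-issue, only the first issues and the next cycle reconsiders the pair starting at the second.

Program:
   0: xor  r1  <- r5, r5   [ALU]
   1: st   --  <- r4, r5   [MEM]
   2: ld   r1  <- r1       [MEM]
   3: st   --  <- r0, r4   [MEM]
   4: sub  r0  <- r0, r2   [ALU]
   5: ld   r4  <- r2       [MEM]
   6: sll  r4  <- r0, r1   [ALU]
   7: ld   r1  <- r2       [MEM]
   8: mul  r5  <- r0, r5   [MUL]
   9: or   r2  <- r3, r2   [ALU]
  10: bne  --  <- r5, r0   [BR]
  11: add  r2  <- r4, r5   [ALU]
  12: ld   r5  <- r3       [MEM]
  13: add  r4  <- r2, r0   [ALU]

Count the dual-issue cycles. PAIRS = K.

[0] i0/i1  xor/st  -- pair
[1] i2  ld  -- no-port MEM/MEM
[2] i3/i4  st/sub  -- pair
[3] i5  ld  -- WAW r4
[4] i6/i7  sll/ld  -- pair
[5] i8/i9  mul/or  -- pair
[6] i10/i11  bne/add  -- pair
[7] i12/i13  ld/add  -- pair

PAIRS = 6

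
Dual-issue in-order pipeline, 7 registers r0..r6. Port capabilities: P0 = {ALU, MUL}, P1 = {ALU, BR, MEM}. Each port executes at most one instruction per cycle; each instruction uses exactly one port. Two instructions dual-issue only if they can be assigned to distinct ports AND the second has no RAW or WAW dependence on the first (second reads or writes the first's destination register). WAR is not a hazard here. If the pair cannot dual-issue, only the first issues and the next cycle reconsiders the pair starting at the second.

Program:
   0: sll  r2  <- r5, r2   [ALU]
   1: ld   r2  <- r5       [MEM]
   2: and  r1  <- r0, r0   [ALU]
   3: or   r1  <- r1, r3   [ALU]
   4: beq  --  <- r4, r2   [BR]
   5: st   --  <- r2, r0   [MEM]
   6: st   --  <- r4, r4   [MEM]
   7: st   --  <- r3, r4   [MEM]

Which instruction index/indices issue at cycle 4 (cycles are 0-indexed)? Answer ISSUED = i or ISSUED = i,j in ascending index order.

ISSUED = 6

#0 head=0: sll.ALU i0 WAW r2
#1 head=1: ld.MEM and.ALU i1+i2 pair
#2 head=3: or.ALU beq.BR i3+i4 pair
#3 head=5: st.MEM i5 no-port MEM/MEM
#4 head=6: st.MEM i6 no-port MEM/MEM
#5 head=7: st.MEM i7 tail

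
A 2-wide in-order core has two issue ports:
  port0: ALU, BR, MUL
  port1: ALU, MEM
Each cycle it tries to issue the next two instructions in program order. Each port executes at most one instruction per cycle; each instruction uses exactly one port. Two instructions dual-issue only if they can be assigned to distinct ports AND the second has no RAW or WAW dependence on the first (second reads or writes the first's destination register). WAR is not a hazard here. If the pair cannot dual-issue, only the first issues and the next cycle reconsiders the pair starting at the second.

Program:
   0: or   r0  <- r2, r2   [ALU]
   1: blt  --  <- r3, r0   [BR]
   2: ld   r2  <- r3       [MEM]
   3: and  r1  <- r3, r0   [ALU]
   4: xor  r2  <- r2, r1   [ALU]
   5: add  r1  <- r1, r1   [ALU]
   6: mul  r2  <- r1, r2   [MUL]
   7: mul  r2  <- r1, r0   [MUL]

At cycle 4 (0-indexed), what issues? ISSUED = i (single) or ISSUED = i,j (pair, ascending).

ISSUED = 6

t=0 i0:or.ALU ; RAW r0
t=1 i1&i2:blt.BR/ld.MEM ; pair
t=2 i3:and.ALU ; RAW r1
t=3 i4&i5:xor.ALU/add.ALU ; pair
t=4 i6:mul.MUL ; no-port MUL/MUL
t=5 i7:mul.MUL ; tail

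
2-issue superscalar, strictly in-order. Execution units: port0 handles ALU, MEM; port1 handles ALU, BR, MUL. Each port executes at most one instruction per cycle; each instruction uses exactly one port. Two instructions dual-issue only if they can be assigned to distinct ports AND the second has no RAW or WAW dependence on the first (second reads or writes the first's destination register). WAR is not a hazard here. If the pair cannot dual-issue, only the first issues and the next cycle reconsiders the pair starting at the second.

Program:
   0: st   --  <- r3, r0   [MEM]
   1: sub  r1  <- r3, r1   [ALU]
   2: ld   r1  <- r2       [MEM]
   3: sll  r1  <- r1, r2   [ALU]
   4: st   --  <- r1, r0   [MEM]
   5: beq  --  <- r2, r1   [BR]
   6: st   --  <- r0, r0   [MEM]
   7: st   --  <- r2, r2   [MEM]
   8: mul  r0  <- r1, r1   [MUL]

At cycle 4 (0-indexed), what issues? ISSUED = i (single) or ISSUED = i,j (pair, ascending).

ISSUED = 6

c0: i0+i1 st/sub  2-wide
c1: i2 ld  RAW+WAW r1
c2: i3 sll  RAW r1
c3: i4+i5 st/beq  2-wide
c4: i6 st  no-port MEM/MEM
c5: i7+i8 st/mul  2-wide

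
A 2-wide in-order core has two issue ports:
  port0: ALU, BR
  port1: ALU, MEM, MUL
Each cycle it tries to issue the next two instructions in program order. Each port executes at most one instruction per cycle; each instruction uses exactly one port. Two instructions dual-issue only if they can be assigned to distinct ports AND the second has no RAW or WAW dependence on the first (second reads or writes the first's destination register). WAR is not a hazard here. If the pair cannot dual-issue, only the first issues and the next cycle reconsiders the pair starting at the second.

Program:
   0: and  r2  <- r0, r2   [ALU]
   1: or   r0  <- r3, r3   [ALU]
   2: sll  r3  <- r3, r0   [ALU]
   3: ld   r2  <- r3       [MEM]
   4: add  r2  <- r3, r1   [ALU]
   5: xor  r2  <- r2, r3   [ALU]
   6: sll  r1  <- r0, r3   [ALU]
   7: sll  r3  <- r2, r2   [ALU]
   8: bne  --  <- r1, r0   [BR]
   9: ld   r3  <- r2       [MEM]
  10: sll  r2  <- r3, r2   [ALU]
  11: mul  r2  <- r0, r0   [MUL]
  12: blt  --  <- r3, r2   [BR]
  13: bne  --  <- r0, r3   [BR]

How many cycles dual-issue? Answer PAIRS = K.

#0 head=0: and.ALU or.ALU i0,i1 pair
#1 head=2: sll.ALU i2 RAW r3
#2 head=3: ld.MEM i3 WAW r2
#3 head=4: add.ALU i4 RAW+WAW r2
#4 head=5: xor.ALU sll.ALU i5,i6 pair
#5 head=7: sll.ALU bne.BR i7,i8 pair
#6 head=9: ld.MEM i9 RAW r3
#7 head=10: sll.ALU i10 WAW r2
#8 head=11: mul.MUL i11 RAW r2
#9 head=12: blt.BR i12 no-port BR/BR
#10 head=13: bne.BR i13 tail

PAIRS = 3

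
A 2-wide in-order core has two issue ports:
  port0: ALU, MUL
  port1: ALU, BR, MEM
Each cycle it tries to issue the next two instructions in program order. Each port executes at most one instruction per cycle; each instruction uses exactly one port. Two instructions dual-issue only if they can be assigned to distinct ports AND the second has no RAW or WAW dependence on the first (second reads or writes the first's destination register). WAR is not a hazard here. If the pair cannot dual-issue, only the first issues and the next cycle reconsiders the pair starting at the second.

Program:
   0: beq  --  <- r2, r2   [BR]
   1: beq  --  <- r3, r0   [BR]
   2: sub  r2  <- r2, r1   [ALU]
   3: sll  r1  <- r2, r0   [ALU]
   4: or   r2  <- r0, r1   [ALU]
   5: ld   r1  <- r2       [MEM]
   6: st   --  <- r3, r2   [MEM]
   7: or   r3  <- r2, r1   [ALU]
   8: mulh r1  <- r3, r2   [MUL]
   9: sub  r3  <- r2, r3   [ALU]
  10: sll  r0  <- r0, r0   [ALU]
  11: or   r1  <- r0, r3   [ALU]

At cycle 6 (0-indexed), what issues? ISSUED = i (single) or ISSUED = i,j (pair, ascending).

ISSUED = 8,9

t=0 i0:beq ; no-port BR/BR
t=1 i1+i2:beq;sub ; dual
t=2 i3:sll ; RAW r1
t=3 i4:or ; RAW r2
t=4 i5:ld ; no-port MEM/MEM
t=5 i6+i7:st;or ; dual
t=6 i8+i9:mulh;sub ; dual
t=7 i10:sll ; RAW r0
t=8 i11:or ; tail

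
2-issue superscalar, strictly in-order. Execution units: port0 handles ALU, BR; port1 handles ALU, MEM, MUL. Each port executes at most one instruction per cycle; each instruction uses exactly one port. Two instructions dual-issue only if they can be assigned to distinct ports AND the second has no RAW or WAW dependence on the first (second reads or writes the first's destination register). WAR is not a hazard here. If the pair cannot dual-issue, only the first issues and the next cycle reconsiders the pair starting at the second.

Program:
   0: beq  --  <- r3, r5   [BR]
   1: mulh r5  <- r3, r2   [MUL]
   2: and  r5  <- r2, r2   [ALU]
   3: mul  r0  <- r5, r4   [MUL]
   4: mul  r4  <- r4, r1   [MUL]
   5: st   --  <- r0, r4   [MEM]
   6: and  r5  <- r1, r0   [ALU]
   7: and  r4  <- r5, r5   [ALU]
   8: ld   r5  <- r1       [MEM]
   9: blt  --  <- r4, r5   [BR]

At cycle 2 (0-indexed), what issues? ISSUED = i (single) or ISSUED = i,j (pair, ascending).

ISSUED = 3

[0] i0&i1  beq mulh  -- pair
[1] i2  and  -- RAW r5
[2] i3  mul  -- no-port MUL/MUL
[3] i4  mul  -- no-port MUL/MEM
[4] i5&i6  st and  -- pair
[5] i7&i8  and ld  -- pair
[6] i9  blt  -- tail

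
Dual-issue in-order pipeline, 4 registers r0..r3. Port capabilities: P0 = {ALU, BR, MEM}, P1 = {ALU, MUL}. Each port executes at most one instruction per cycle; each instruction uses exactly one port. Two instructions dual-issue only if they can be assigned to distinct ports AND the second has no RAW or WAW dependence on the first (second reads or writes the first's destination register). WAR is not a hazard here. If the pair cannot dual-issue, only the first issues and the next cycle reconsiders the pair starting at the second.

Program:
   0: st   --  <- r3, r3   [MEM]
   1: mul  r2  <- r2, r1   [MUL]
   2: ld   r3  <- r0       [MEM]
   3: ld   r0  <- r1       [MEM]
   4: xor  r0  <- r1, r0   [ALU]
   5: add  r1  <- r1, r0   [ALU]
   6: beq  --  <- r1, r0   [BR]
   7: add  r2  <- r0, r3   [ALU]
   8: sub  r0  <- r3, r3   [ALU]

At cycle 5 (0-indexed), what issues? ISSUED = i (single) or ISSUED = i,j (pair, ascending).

ISSUED = 6,7

[0] i0/i1  st.MEM;mul.MUL  -- pair
[1] i2  ld.MEM  -- no-port MEM/MEM
[2] i3  ld.MEM  -- RAW+WAW r0
[3] i4  xor.ALU  -- RAW r0
[4] i5  add.ALU  -- RAW r1
[5] i6/i7  beq.BR;add.ALU  -- pair
[6] i8  sub.ALU  -- tail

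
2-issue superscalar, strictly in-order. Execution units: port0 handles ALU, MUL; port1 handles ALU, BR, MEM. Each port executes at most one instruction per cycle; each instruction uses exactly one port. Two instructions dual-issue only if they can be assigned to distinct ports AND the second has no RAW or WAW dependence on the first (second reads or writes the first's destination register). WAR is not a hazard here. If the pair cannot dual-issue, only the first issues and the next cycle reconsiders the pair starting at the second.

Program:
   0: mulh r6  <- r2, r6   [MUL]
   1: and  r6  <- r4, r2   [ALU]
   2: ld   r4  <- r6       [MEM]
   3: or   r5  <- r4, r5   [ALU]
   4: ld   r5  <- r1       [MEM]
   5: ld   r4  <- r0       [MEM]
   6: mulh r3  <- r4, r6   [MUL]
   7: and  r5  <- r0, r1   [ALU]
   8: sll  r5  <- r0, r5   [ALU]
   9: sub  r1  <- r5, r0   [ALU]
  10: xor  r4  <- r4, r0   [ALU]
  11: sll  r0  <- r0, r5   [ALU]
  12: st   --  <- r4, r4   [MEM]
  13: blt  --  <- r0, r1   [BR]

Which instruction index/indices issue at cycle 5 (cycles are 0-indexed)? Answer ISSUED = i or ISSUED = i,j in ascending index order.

ISSUED = 5

c0: i0 mulh.MUL  WAW r6
c1: i1 and.ALU  RAW r6
c2: i2 ld.MEM  RAW r4
c3: i3 or.ALU  WAW r5
c4: i4 ld.MEM  no-port MEM/MEM
c5: i5 ld.MEM  RAW r4
c6: i6/i7 mulh.MUL;and.ALU  dual
c7: i8 sll.ALU  RAW r5
c8: i9/i10 sub.ALU;xor.ALU  dual
c9: i11/i12 sll.ALU;st.MEM  dual
c10: i13 blt.BR  tail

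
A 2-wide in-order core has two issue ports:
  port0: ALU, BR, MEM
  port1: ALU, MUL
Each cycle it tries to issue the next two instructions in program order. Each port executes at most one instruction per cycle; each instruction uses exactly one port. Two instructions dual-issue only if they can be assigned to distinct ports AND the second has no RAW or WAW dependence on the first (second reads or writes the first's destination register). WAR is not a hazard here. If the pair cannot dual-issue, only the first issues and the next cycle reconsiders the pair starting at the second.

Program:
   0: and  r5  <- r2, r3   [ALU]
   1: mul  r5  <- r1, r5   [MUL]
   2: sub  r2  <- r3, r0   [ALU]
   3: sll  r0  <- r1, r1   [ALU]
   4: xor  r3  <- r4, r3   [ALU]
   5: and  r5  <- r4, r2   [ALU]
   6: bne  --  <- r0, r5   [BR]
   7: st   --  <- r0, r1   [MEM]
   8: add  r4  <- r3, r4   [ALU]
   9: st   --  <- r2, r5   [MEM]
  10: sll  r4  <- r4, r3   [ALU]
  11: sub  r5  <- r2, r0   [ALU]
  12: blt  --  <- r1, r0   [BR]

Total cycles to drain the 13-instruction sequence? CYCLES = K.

CYCLES = 8

[0] i0  and.ALU  -- RAW+WAW r5
[1] i1,i2  mul.MUL;sub.ALU  -- 2-wide
[2] i3,i4  sll.ALU;xor.ALU  -- 2-wide
[3] i5  and.ALU  -- RAW r5
[4] i6  bne.BR  -- no-port BR/MEM
[5] i7,i8  st.MEM;add.ALU  -- 2-wide
[6] i9,i10  st.MEM;sll.ALU  -- 2-wide
[7] i11,i12  sub.ALU;blt.BR  -- 2-wide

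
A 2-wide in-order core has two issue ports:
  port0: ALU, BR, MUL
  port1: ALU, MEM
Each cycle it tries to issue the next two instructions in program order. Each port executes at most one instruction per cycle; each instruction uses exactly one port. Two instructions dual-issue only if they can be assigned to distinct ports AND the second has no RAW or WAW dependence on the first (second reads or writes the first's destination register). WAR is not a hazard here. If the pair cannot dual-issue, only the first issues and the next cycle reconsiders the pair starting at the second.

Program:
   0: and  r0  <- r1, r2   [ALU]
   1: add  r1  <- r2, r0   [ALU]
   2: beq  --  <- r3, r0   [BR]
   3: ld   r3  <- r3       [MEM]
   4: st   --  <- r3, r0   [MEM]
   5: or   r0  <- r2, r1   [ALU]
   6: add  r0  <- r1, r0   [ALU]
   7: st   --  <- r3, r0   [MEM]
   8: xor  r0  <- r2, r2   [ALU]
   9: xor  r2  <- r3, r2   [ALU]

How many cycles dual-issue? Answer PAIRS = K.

  cy0 -> i0 (and) RAW r0
  cy1 -> i1&i2 (add/beq) 2-wide
  cy2 -> i3 (ld) no-port MEM/MEM
  cy3 -> i4&i5 (st/or) 2-wide
  cy4 -> i6 (add) RAW r0
  cy5 -> i7&i8 (st/xor) 2-wide
  cy6 -> i9 (xor) tail

PAIRS = 3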